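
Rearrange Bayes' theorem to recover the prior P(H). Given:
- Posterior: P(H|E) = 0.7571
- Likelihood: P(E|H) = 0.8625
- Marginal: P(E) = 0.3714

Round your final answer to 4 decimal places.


From Bayes' theorem: P(H|E) = P(E|H) × P(H) / P(E)

Rearranging for P(H):
P(H) = P(H|E) × P(E) / P(E|H)
     = 0.7571 × 0.3714 / 0.8625
     = 0.28118694 / 0.8625
     = 0.3260


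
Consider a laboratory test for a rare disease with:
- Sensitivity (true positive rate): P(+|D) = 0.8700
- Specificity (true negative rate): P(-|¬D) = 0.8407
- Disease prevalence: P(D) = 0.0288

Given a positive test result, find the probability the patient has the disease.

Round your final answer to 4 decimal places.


Let D = has disease, + = positive test

Given:
- P(D) = 0.0288 (prevalence)
- P(+|D) = 0.8700 (sensitivity)
- P(-|¬D) = 0.8407 (specificity)
- P(+|¬D) = 0.1593 (false positive rate = 1 - specificity)

Step 1: Find P(+)
P(+) = P(+|D)P(D) + P(+|¬D)P(¬D)
     = 0.8700 × 0.0288 + 0.1593 × 0.9712
     = 0.02505600 + 0.15471216
     = 0.17976816

Step 2: Apply Bayes' theorem for P(D|+)
P(D|+) = P(+|D)P(D) / P(+)
       = 0.02505600 / 0.17976816
       = 0.1394


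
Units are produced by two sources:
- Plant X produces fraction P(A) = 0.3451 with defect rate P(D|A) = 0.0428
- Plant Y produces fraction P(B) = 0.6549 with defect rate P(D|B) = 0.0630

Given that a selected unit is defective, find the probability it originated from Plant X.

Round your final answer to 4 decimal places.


Let A = from Plant X, D = defective

Given:
- P(A) = 0.3451, P(B) = 0.6549
- P(D|A) = 0.0428, P(D|B) = 0.0630

Step 1: Find P(D)
P(D) = P(D|A)P(A) + P(D|B)P(B)
     = 0.0428 × 0.3451 + 0.0630 × 0.6549
     = 0.01477028 + 0.04125870
     = 0.05602898

Step 2: Apply Bayes' theorem
P(A|D) = P(D|A)P(A) / P(D)
       = 0.01477028 / 0.05602898
       = 0.2636


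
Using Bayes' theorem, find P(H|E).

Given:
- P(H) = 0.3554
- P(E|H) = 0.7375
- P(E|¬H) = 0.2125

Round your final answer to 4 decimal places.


Bayes' theorem: P(H|E) = P(E|H) × P(H) / P(E)

Step 1: Calculate P(E) using law of total probability
P(E) = P(E|H)P(H) + P(E|¬H)P(¬H)
     = 0.7375 × 0.3554 + 0.2125 × 0.6446
     = 0.26210750 + 0.13697750
     = 0.39908500

Step 2: Apply Bayes' theorem
P(H|E) = P(E|H) × P(H) / P(E)
       = 0.26210750 / 0.39908500
       = 0.6568


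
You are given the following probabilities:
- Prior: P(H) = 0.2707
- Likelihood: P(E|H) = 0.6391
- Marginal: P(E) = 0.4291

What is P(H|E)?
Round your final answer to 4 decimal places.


Using Bayes' theorem:

P(H|E) = P(E|H) × P(H) / P(E)
       = 0.6391 × 0.2707 / 0.4291
       = 0.17300437 / 0.4291
       = 0.4032

The evidence strengthens our belief in H.
Prior: 0.2707 → Posterior: 0.4032


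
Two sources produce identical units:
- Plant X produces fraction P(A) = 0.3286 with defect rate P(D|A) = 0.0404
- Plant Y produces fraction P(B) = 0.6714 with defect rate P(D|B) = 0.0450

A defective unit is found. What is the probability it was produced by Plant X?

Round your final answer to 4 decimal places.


Let A = from Plant X, D = defective

Given:
- P(A) = 0.3286, P(B) = 0.6714
- P(D|A) = 0.0404, P(D|B) = 0.0450

Step 1: Find P(D)
P(D) = P(D|A)P(A) + P(D|B)P(B)
     = 0.0404 × 0.3286 + 0.0450 × 0.6714
     = 0.01327544 + 0.03021300
     = 0.04348844

Step 2: Apply Bayes' theorem
P(A|D) = P(D|A)P(A) / P(D)
       = 0.01327544 / 0.04348844
       = 0.3053


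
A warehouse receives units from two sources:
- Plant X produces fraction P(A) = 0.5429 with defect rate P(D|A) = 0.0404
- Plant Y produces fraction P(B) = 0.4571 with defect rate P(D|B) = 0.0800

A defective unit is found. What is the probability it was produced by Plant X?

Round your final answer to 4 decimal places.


Let A = from Plant X, D = defective

Given:
- P(A) = 0.5429, P(B) = 0.4571
- P(D|A) = 0.0404, P(D|B) = 0.0800

Step 1: Find P(D)
P(D) = P(D|A)P(A) + P(D|B)P(B)
     = 0.0404 × 0.5429 + 0.0800 × 0.4571
     = 0.02193316 + 0.03656800
     = 0.05850116

Step 2: Apply Bayes' theorem
P(A|D) = P(D|A)P(A) / P(D)
       = 0.02193316 / 0.05850116
       = 0.3749


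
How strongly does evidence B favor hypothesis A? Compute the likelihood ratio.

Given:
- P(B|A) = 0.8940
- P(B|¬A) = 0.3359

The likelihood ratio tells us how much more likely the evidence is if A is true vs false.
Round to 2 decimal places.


Likelihood Ratio (LR) = P(B|A) / P(B|¬A)

LR = 0.8940 / 0.3359
   = 2.66

The evidence is 2.66 times more likely if A is true than if A is false.
Since LR > 1, the evidence supports A over ¬A.


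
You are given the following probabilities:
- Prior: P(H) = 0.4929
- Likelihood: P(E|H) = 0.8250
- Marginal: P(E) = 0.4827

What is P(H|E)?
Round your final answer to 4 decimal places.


Using Bayes' theorem:

P(H|E) = P(E|H) × P(H) / P(E)
       = 0.8250 × 0.4929 / 0.4827
       = 0.40664250 / 0.4827
       = 0.8424

The evidence strengthens our belief in H.
Prior: 0.4929 → Posterior: 0.8424


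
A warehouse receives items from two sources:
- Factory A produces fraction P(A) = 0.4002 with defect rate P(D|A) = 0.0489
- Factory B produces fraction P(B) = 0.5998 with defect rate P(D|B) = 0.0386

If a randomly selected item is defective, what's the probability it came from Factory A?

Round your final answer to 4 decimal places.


Let A = from Factory A, D = defective

Given:
- P(A) = 0.4002, P(B) = 0.5998
- P(D|A) = 0.0489, P(D|B) = 0.0386

Step 1: Find P(D)
P(D) = P(D|A)P(A) + P(D|B)P(B)
     = 0.0489 × 0.4002 + 0.0386 × 0.5998
     = 0.01956978 + 0.02315228
     = 0.04272206

Step 2: Apply Bayes' theorem
P(A|D) = P(D|A)P(A) / P(D)
       = 0.01956978 / 0.04272206
       = 0.4581


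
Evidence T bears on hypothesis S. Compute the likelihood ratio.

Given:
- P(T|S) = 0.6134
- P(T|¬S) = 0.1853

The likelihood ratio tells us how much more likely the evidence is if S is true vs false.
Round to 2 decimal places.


Likelihood Ratio (LR) = P(T|S) / P(T|¬S)

LR = 0.6134 / 0.1853
   = 3.31

The evidence is 3.31 times more likely if S is true than if S is false.
Since LR > 1, the evidence supports S over ¬S.


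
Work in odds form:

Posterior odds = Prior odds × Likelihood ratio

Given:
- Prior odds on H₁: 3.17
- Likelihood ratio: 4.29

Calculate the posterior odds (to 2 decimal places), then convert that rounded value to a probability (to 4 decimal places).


Step 1: Calculate posterior odds
Posterior odds = Prior odds × LR
               = 3.17 × 4.29
               = 13.60

Step 2: Convert to probability
P(H₁|E) = Posterior odds / (1 + Posterior odds)
       = 13.60 / (1 + 13.60)
       = 13.60 / 14.60
       = 0.9315

The evidence increased P(H₁) from 0.7602 to 0.9315.


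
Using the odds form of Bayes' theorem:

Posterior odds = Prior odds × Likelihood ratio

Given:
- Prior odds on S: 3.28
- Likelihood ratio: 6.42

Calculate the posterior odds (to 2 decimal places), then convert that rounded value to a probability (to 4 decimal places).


Step 1: Calculate posterior odds
Posterior odds = Prior odds × LR
               = 3.28 × 6.42
               = 21.06

Step 2: Convert to probability
P(S|E) = Posterior odds / (1 + Posterior odds)
       = 21.06 / (1 + 21.06)
       = 21.06 / 22.06
       = 0.9547

The evidence increased P(S) from 0.7664 to 0.9547.


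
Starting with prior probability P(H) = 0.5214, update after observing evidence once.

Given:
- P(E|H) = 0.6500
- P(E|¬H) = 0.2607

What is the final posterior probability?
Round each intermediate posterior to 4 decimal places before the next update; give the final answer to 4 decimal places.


Sequential Bayesian updating:

Initial prior: P(H) = 0.5214

Update 1:
  P(E) = 0.6500 × 0.5214 + 0.2607 × 0.4786 = 0.33891000 + 0.12477102 = 0.46368102
  P(H|E) = 0.33891000 / 0.46368102 = 0.7309

Final posterior: 0.7309


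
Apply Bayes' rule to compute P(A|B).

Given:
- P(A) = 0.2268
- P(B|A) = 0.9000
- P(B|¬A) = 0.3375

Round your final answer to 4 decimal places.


Bayes' theorem: P(A|B) = P(B|A) × P(A) / P(B)

Step 1: Calculate P(B) using law of total probability
P(B) = P(B|A)P(A) + P(B|¬A)P(¬A)
     = 0.9000 × 0.2268 + 0.3375 × 0.7732
     = 0.20412000 + 0.26095500
     = 0.46507500

Step 2: Apply Bayes' theorem
P(A|B) = P(B|A) × P(A) / P(B)
       = 0.20412000 / 0.46507500
       = 0.4389


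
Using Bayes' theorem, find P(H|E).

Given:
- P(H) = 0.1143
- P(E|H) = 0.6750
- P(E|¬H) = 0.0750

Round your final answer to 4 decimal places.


Bayes' theorem: P(H|E) = P(E|H) × P(H) / P(E)

Step 1: Calculate P(E) using law of total probability
P(E) = P(E|H)P(H) + P(E|¬H)P(¬H)
     = 0.6750 × 0.1143 + 0.0750 × 0.8857
     = 0.07715250 + 0.06642750
     = 0.14358000

Step 2: Apply Bayes' theorem
P(H|E) = P(E|H) × P(H) / P(E)
       = 0.07715250 / 0.14358000
       = 0.5373


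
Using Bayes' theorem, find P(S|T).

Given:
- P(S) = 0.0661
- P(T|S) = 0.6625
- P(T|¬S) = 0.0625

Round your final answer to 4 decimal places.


Bayes' theorem: P(S|T) = P(T|S) × P(S) / P(T)

Step 1: Calculate P(T) using law of total probability
P(T) = P(T|S)P(S) + P(T|¬S)P(¬S)
     = 0.6625 × 0.0661 + 0.0625 × 0.9339
     = 0.04379125 + 0.05836875
     = 0.10216000

Step 2: Apply Bayes' theorem
P(S|T) = P(T|S) × P(S) / P(T)
       = 0.04379125 / 0.10216000
       = 0.4287


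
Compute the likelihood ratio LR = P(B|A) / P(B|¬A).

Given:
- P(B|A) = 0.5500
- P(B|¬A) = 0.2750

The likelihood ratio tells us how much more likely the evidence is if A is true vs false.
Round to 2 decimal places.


Likelihood Ratio (LR) = P(B|A) / P(B|¬A)

LR = 0.5500 / 0.2750
   = 2.00

The evidence is 2.00 times more likely if A is true than if A is false.
LR > 1, so observing B raises the odds in favor of A.


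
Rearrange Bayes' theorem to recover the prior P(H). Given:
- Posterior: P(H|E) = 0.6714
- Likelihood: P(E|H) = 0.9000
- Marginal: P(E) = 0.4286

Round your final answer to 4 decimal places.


From Bayes' theorem: P(H|E) = P(E|H) × P(H) / P(E)

Rearranging for P(H):
P(H) = P(H|E) × P(E) / P(E|H)
     = 0.6714 × 0.4286 / 0.9000
     = 0.28776204 / 0.9000
     = 0.3197


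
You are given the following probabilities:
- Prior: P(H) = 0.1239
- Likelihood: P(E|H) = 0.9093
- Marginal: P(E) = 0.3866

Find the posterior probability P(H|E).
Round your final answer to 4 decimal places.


Using Bayes' theorem:

P(H|E) = P(E|H) × P(H) / P(E)
       = 0.9093 × 0.1239 / 0.3866
       = 0.11266227 / 0.3866
       = 0.2914

The evidence strengthens our belief in H.
Prior: 0.1239 → Posterior: 0.2914


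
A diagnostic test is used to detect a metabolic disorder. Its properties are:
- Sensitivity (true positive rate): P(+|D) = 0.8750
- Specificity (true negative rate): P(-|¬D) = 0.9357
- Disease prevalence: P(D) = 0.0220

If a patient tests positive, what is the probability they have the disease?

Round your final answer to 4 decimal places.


Let D = has disease, + = positive test

Given:
- P(D) = 0.0220 (prevalence)
- P(+|D) = 0.8750 (sensitivity)
- P(-|¬D) = 0.9357 (specificity)
- P(+|¬D) = 0.0643 (false positive rate = 1 - specificity)

Step 1: Find P(+)
P(+) = P(+|D)P(D) + P(+|¬D)P(¬D)
     = 0.8750 × 0.0220 + 0.0643 × 0.9780
     = 0.01925000 + 0.06288540
     = 0.08213540

Step 2: Apply Bayes' theorem for P(D|+)
P(D|+) = P(+|D)P(D) / P(+)
       = 0.01925000 / 0.08213540
       = 0.2344


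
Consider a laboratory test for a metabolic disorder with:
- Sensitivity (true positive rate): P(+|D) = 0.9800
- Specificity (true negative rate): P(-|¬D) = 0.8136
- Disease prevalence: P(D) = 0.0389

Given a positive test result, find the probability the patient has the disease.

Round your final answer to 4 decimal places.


Let D = has disease, + = positive test

Given:
- P(D) = 0.0389 (prevalence)
- P(+|D) = 0.9800 (sensitivity)
- P(-|¬D) = 0.8136 (specificity)
- P(+|¬D) = 0.1864 (false positive rate = 1 - specificity)

Step 1: Find P(+)
P(+) = P(+|D)P(D) + P(+|¬D)P(¬D)
     = 0.9800 × 0.0389 + 0.1864 × 0.9611
     = 0.03812200 + 0.17914904
     = 0.21727104

Step 2: Apply Bayes' theorem for P(D|+)
P(D|+) = P(+|D)P(D) / P(+)
       = 0.03812200 / 0.21727104
       = 0.1755


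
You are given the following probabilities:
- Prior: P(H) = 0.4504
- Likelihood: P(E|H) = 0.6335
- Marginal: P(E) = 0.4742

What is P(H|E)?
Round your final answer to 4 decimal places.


Using Bayes' theorem:

P(H|E) = P(E|H) × P(H) / P(E)
       = 0.6335 × 0.4504 / 0.4742
       = 0.28532840 / 0.4742
       = 0.6017

The evidence strengthens our belief in H.
Prior: 0.4504 → Posterior: 0.6017


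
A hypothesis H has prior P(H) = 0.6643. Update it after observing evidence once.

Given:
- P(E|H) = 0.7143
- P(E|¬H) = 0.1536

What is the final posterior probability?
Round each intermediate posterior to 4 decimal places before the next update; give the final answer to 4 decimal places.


Sequential Bayesian updating:

Initial prior: P(H) = 0.6643

Update 1:
  P(E) = 0.7143 × 0.6643 + 0.1536 × 0.3357 = 0.47450949 + 0.05156352 = 0.52607301
  P(H|E) = 0.47450949 / 0.52607301 = 0.9020

Final posterior: 0.9020


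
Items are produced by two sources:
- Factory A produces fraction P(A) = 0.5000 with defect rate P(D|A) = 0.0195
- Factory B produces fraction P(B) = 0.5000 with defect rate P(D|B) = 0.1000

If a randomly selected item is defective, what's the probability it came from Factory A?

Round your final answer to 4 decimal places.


Let A = from Factory A, D = defective

Given:
- P(A) = 0.5000, P(B) = 0.5000
- P(D|A) = 0.0195, P(D|B) = 0.1000

Step 1: Find P(D)
P(D) = P(D|A)P(A) + P(D|B)P(B)
     = 0.0195 × 0.5000 + 0.1000 × 0.5000
     = 0.00975000 + 0.05000000
     = 0.05975000

Step 2: Apply Bayes' theorem
P(A|D) = P(D|A)P(A) / P(D)
       = 0.00975000 / 0.05975000
       = 0.1632


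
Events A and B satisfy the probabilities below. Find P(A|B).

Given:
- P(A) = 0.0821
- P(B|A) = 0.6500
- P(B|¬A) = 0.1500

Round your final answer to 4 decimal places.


Bayes' theorem: P(A|B) = P(B|A) × P(A) / P(B)

Step 1: Calculate P(B) using law of total probability
P(B) = P(B|A)P(A) + P(B|¬A)P(¬A)
     = 0.6500 × 0.0821 + 0.1500 × 0.9179
     = 0.05336500 + 0.13768500
     = 0.19105000

Step 2: Apply Bayes' theorem
P(A|B) = P(B|A) × P(A) / P(B)
       = 0.05336500 / 0.19105000
       = 0.2793


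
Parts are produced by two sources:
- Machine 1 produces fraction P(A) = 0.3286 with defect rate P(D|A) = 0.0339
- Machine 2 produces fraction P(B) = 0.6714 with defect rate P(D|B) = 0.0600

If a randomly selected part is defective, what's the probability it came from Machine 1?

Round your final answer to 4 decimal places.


Let A = from Machine 1, D = defective

Given:
- P(A) = 0.3286, P(B) = 0.6714
- P(D|A) = 0.0339, P(D|B) = 0.0600

Step 1: Find P(D)
P(D) = P(D|A)P(A) + P(D|B)P(B)
     = 0.0339 × 0.3286 + 0.0600 × 0.6714
     = 0.01113954 + 0.04028400
     = 0.05142354

Step 2: Apply Bayes' theorem
P(A|D) = P(D|A)P(A) / P(D)
       = 0.01113954 / 0.05142354
       = 0.2166


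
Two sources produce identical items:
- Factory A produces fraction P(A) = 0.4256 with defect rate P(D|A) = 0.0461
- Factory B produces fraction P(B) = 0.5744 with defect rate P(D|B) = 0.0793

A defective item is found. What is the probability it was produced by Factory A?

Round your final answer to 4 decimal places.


Let A = from Factory A, D = defective

Given:
- P(A) = 0.4256, P(B) = 0.5744
- P(D|A) = 0.0461, P(D|B) = 0.0793

Step 1: Find P(D)
P(D) = P(D|A)P(A) + P(D|B)P(B)
     = 0.0461 × 0.4256 + 0.0793 × 0.5744
     = 0.01962016 + 0.04554992
     = 0.06517008

Step 2: Apply Bayes' theorem
P(A|D) = P(D|A)P(A) / P(D)
       = 0.01962016 / 0.06517008
       = 0.3011


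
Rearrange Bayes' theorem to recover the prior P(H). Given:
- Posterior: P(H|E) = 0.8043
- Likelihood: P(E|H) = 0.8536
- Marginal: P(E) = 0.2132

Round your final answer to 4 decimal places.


From Bayes' theorem: P(H|E) = P(E|H) × P(H) / P(E)

Rearranging for P(H):
P(H) = P(H|E) × P(E) / P(E|H)
     = 0.8043 × 0.2132 / 0.8536
     = 0.17147676 / 0.8536
     = 0.2009


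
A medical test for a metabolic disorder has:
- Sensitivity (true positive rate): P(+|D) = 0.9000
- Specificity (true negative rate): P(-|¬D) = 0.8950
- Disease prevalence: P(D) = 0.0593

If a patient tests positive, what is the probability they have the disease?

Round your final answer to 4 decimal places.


Let D = has disease, + = positive test

Given:
- P(D) = 0.0593 (prevalence)
- P(+|D) = 0.9000 (sensitivity)
- P(-|¬D) = 0.8950 (specificity)
- P(+|¬D) = 0.1050 (false positive rate = 1 - specificity)

Step 1: Find P(+)
P(+) = P(+|D)P(D) + P(+|¬D)P(¬D)
     = 0.9000 × 0.0593 + 0.1050 × 0.9407
     = 0.05337000 + 0.09877350
     = 0.15214350

Step 2: Apply Bayes' theorem for P(D|+)
P(D|+) = P(+|D)P(D) / P(+)
       = 0.05337000 / 0.15214350
       = 0.3508


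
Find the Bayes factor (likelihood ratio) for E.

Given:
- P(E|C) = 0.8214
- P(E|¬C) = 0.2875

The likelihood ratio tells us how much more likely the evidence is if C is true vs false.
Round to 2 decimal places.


Likelihood Ratio (LR) = P(E|C) / P(E|¬C)

LR = 0.8214 / 0.2875
   = 2.86

The evidence is 2.86 times more likely if C is true than if C is false.
Because LR exceeds 1, E is evidence for C.


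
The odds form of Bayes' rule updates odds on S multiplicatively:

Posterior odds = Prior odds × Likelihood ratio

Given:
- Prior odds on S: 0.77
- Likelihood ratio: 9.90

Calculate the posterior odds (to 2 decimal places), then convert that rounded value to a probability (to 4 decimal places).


Step 1: Calculate posterior odds
Posterior odds = Prior odds × LR
               = 0.77 × 9.90
               = 7.62

Step 2: Convert to probability
P(S|E) = Posterior odds / (1 + Posterior odds)
       = 7.62 / (1 + 7.62)
       = 7.62 / 8.62
       = 0.8840

The evidence increased P(S) from 0.4350 to 0.8840.


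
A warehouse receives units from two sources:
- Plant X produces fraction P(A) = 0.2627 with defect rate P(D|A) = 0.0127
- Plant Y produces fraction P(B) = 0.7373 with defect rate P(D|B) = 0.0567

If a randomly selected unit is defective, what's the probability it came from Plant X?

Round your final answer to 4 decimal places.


Let A = from Plant X, D = defective

Given:
- P(A) = 0.2627, P(B) = 0.7373
- P(D|A) = 0.0127, P(D|B) = 0.0567

Step 1: Find P(D)
P(D) = P(D|A)P(A) + P(D|B)P(B)
     = 0.0127 × 0.2627 + 0.0567 × 0.7373
     = 0.00333629 + 0.04180491
     = 0.04514120

Step 2: Apply Bayes' theorem
P(A|D) = P(D|A)P(A) / P(D)
       = 0.00333629 / 0.04514120
       = 0.0739


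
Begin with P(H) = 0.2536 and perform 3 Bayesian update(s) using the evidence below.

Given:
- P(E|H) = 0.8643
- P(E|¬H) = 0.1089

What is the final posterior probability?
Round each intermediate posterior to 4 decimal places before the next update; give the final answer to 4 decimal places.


Sequential Bayesian updating:

Initial prior: P(H) = 0.2536

Update 1:
  P(E) = 0.8643 × 0.2536 + 0.1089 × 0.7464 = 0.21918648 + 0.08128296 = 0.30046944
  P(H|E) = 0.21918648 / 0.30046944 = 0.7295

Update 2:
  P(E) = 0.8643 × 0.7295 + 0.1089 × 0.2705 = 0.63050685 + 0.02945745 = 0.65996430
  P(H|E) = 0.63050685 / 0.65996430 = 0.9554

Update 3:
  P(E) = 0.8643 × 0.9554 + 0.1089 × 0.0446 = 0.82575222 + 0.00485694 = 0.83060916
  P(H|E) = 0.82575222 / 0.83060916 = 0.9942

Final posterior: 0.9942


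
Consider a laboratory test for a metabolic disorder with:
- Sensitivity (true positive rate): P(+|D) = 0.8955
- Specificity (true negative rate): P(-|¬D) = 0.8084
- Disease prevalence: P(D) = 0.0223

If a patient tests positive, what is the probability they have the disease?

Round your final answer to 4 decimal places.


Let D = has disease, + = positive test

Given:
- P(D) = 0.0223 (prevalence)
- P(+|D) = 0.8955 (sensitivity)
- P(-|¬D) = 0.8084 (specificity)
- P(+|¬D) = 0.1916 (false positive rate = 1 - specificity)

Step 1: Find P(+)
P(+) = P(+|D)P(D) + P(+|¬D)P(¬D)
     = 0.8955 × 0.0223 + 0.1916 × 0.9777
     = 0.01996965 + 0.18732732
     = 0.20729697

Step 2: Apply Bayes' theorem for P(D|+)
P(D|+) = P(+|D)P(D) / P(+)
       = 0.01996965 / 0.20729697
       = 0.0963


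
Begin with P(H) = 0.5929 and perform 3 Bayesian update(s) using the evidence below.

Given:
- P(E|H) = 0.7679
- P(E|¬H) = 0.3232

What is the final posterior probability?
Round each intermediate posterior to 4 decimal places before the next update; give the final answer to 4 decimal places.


Sequential Bayesian updating:

Initial prior: P(H) = 0.5929

Update 1:
  P(E) = 0.7679 × 0.5929 + 0.3232 × 0.4071 = 0.45528791 + 0.13157472 = 0.58686263
  P(H|E) = 0.45528791 / 0.58686263 = 0.7758

Update 2:
  P(E) = 0.7679 × 0.7758 + 0.3232 × 0.2242 = 0.59573682 + 0.07246144 = 0.66819826
  P(H|E) = 0.59573682 / 0.66819826 = 0.8916

Update 3:
  P(E) = 0.7679 × 0.8916 + 0.3232 × 0.1084 = 0.68465964 + 0.03503488 = 0.71969452
  P(H|E) = 0.68465964 / 0.71969452 = 0.9513

Final posterior: 0.9513


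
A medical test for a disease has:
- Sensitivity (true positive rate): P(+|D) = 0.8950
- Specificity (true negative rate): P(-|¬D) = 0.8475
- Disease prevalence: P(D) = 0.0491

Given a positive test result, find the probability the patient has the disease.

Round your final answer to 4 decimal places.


Let D = has disease, + = positive test

Given:
- P(D) = 0.0491 (prevalence)
- P(+|D) = 0.8950 (sensitivity)
- P(-|¬D) = 0.8475 (specificity)
- P(+|¬D) = 0.1525 (false positive rate = 1 - specificity)

Step 1: Find P(+)
P(+) = P(+|D)P(D) + P(+|¬D)P(¬D)
     = 0.8950 × 0.0491 + 0.1525 × 0.9509
     = 0.04394450 + 0.14501225
     = 0.18895675

Step 2: Apply Bayes' theorem for P(D|+)
P(D|+) = P(+|D)P(D) / P(+)
       = 0.04394450 / 0.18895675
       = 0.2326


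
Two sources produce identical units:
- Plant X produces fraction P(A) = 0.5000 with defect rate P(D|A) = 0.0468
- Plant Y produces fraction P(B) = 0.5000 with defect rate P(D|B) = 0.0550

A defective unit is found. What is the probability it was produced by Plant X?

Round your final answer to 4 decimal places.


Let A = from Plant X, D = defective

Given:
- P(A) = 0.5000, P(B) = 0.5000
- P(D|A) = 0.0468, P(D|B) = 0.0550

Step 1: Find P(D)
P(D) = P(D|A)P(A) + P(D|B)P(B)
     = 0.0468 × 0.5000 + 0.0550 × 0.5000
     = 0.02340000 + 0.02750000
     = 0.05090000

Step 2: Apply Bayes' theorem
P(A|D) = P(D|A)P(A) / P(D)
       = 0.02340000 / 0.05090000
       = 0.4597


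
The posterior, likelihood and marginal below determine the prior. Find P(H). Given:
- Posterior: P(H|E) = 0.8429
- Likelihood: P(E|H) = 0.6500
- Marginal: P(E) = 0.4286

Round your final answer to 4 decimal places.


From Bayes' theorem: P(H|E) = P(E|H) × P(H) / P(E)

Rearranging for P(H):
P(H) = P(H|E) × P(E) / P(E|H)
     = 0.8429 × 0.4286 / 0.6500
     = 0.36126694 / 0.6500
     = 0.5558


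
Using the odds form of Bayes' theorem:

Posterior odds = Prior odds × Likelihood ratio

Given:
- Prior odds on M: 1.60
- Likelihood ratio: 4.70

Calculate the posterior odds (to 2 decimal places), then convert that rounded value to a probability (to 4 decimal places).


Step 1: Calculate posterior odds
Posterior odds = Prior odds × LR
               = 1.60 × 4.70
               = 7.52

Step 2: Convert to probability
P(M|E) = Posterior odds / (1 + Posterior odds)
       = 7.52 / (1 + 7.52)
       = 7.52 / 8.52
       = 0.8826

The evidence increased P(M) from 0.6154 to 0.8826.


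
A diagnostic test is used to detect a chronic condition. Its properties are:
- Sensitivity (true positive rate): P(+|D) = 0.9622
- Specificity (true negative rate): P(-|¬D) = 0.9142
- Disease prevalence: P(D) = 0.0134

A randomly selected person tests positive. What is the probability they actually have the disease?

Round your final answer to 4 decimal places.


Let D = has disease, + = positive test

Given:
- P(D) = 0.0134 (prevalence)
- P(+|D) = 0.9622 (sensitivity)
- P(-|¬D) = 0.9142 (specificity)
- P(+|¬D) = 0.0858 (false positive rate = 1 - specificity)

Step 1: Find P(+)
P(+) = P(+|D)P(D) + P(+|¬D)P(¬D)
     = 0.9622 × 0.0134 + 0.0858 × 0.9866
     = 0.01289348 + 0.08465028
     = 0.09754376

Step 2: Apply Bayes' theorem for P(D|+)
P(D|+) = P(+|D)P(D) / P(+)
       = 0.01289348 / 0.09754376
       = 0.1322


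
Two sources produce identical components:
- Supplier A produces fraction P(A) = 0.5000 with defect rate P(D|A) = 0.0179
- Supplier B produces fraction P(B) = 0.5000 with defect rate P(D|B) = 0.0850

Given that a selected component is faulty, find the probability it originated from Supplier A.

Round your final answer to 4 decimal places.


Let A = from Supplier A, D = faulty

Given:
- P(A) = 0.5000, P(B) = 0.5000
- P(D|A) = 0.0179, P(D|B) = 0.0850

Step 1: Find P(D)
P(D) = P(D|A)P(A) + P(D|B)P(B)
     = 0.0179 × 0.5000 + 0.0850 × 0.5000
     = 0.00895000 + 0.04250000
     = 0.05145000

Step 2: Apply Bayes' theorem
P(A|D) = P(D|A)P(A) / P(D)
       = 0.00895000 / 0.05145000
       = 0.1740


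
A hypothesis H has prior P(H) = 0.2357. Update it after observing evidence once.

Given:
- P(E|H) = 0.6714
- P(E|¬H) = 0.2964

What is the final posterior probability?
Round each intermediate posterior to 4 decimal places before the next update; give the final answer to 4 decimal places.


Sequential Bayesian updating:

Initial prior: P(H) = 0.2357

Update 1:
  P(E) = 0.6714 × 0.2357 + 0.2964 × 0.7643 = 0.15824898 + 0.22653852 = 0.38478750
  P(H|E) = 0.15824898 / 0.38478750 = 0.4113

Final posterior: 0.4113


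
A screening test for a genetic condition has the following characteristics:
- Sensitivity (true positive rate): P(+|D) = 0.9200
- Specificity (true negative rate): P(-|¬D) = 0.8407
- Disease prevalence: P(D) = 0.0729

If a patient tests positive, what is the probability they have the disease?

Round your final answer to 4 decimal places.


Let D = has disease, + = positive test

Given:
- P(D) = 0.0729 (prevalence)
- P(+|D) = 0.9200 (sensitivity)
- P(-|¬D) = 0.8407 (specificity)
- P(+|¬D) = 0.1593 (false positive rate = 1 - specificity)

Step 1: Find P(+)
P(+) = P(+|D)P(D) + P(+|¬D)P(¬D)
     = 0.9200 × 0.0729 + 0.1593 × 0.9271
     = 0.06706800 + 0.14768703
     = 0.21475503

Step 2: Apply Bayes' theorem for P(D|+)
P(D|+) = P(+|D)P(D) / P(+)
       = 0.06706800 / 0.21475503
       = 0.3123


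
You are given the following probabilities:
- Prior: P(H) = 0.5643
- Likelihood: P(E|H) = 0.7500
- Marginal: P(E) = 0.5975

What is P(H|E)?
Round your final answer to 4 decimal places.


Using Bayes' theorem:

P(H|E) = P(E|H) × P(H) / P(E)
       = 0.7500 × 0.5643 / 0.5975
       = 0.42322500 / 0.5975
       = 0.7083

The evidence strengthens our belief in H.
Prior: 0.5643 → Posterior: 0.7083


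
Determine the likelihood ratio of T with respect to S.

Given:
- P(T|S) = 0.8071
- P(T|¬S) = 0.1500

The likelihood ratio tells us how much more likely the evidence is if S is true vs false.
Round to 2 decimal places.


Likelihood Ratio (LR) = P(T|S) / P(T|¬S)

LR = 0.8071 / 0.1500
   = 5.38

The evidence is 5.38 times more likely if S is true than if S is false.
LR > 1, so observing T raises the odds in favor of S.


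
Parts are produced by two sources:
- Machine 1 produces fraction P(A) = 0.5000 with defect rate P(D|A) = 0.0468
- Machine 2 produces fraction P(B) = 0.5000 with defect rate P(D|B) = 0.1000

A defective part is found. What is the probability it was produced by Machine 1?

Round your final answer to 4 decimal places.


Let A = from Machine 1, D = defective

Given:
- P(A) = 0.5000, P(B) = 0.5000
- P(D|A) = 0.0468, P(D|B) = 0.1000

Step 1: Find P(D)
P(D) = P(D|A)P(A) + P(D|B)P(B)
     = 0.0468 × 0.5000 + 0.1000 × 0.5000
     = 0.02340000 + 0.05000000
     = 0.07340000

Step 2: Apply Bayes' theorem
P(A|D) = P(D|A)P(A) / P(D)
       = 0.02340000 / 0.07340000
       = 0.3188


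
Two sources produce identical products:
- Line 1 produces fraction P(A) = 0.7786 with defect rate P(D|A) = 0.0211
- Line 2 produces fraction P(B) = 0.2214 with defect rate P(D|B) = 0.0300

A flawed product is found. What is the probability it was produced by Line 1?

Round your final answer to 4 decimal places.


Let A = from Line 1, D = flawed

Given:
- P(A) = 0.7786, P(B) = 0.2214
- P(D|A) = 0.0211, P(D|B) = 0.0300

Step 1: Find P(D)
P(D) = P(D|A)P(A) + P(D|B)P(B)
     = 0.0211 × 0.7786 + 0.0300 × 0.2214
     = 0.01642846 + 0.00664200
     = 0.02307046

Step 2: Apply Bayes' theorem
P(A|D) = P(D|A)P(A) / P(D)
       = 0.01642846 / 0.02307046
       = 0.7121


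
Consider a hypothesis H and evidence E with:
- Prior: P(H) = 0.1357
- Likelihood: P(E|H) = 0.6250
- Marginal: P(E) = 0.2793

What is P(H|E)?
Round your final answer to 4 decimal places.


Using Bayes' theorem:

P(H|E) = P(E|H) × P(H) / P(E)
       = 0.6250 × 0.1357 / 0.2793
       = 0.08481250 / 0.2793
       = 0.3037

The evidence strengthens our belief in H.
Prior: 0.1357 → Posterior: 0.3037


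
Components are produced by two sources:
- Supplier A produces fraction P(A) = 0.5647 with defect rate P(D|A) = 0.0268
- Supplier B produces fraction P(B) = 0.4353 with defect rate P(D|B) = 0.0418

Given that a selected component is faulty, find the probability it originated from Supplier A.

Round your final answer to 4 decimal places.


Let A = from Supplier A, D = faulty

Given:
- P(A) = 0.5647, P(B) = 0.4353
- P(D|A) = 0.0268, P(D|B) = 0.0418

Step 1: Find P(D)
P(D) = P(D|A)P(A) + P(D|B)P(B)
     = 0.0268 × 0.5647 + 0.0418 × 0.4353
     = 0.01513396 + 0.01819554
     = 0.03332950

Step 2: Apply Bayes' theorem
P(A|D) = P(D|A)P(A) / P(D)
       = 0.01513396 / 0.03332950
       = 0.4541


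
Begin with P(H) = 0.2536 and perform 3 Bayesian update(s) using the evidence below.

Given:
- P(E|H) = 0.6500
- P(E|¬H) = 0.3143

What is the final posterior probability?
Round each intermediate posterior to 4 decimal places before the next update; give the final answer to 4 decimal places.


Sequential Bayesian updating:

Initial prior: P(H) = 0.2536

Update 1:
  P(E) = 0.6500 × 0.2536 + 0.3143 × 0.7464 = 0.16484000 + 0.23459352 = 0.39943352
  P(H|E) = 0.16484000 / 0.39943352 = 0.4127

Update 2:
  P(E) = 0.6500 × 0.4127 + 0.3143 × 0.5873 = 0.26825500 + 0.18458839 = 0.45284339
  P(H|E) = 0.26825500 / 0.45284339 = 0.5924

Update 3:
  P(E) = 0.6500 × 0.5924 + 0.3143 × 0.4076 = 0.38506000 + 0.12810868 = 0.51316868
  P(H|E) = 0.38506000 / 0.51316868 = 0.7504

Final posterior: 0.7504


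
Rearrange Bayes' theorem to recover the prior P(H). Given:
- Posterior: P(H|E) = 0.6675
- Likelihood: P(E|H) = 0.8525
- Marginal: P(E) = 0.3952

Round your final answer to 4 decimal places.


From Bayes' theorem: P(H|E) = P(E|H) × P(H) / P(E)

Rearranging for P(H):
P(H) = P(H|E) × P(E) / P(E|H)
     = 0.6675 × 0.3952 / 0.8525
     = 0.26379600 / 0.8525
     = 0.3094


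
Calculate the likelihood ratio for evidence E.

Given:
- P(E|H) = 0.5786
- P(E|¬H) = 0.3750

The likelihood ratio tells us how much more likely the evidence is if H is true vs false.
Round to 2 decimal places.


Likelihood Ratio (LR) = P(E|H) / P(E|¬H)

LR = 0.5786 / 0.3750
   = 1.54

The evidence is 1.54 times more likely if H is true than if H is false.
LR > 1, so observing E raises the odds in favor of H.


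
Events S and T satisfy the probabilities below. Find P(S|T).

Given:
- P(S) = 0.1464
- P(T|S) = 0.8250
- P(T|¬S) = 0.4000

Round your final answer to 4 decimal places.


Bayes' theorem: P(S|T) = P(T|S) × P(S) / P(T)

Step 1: Calculate P(T) using law of total probability
P(T) = P(T|S)P(S) + P(T|¬S)P(¬S)
     = 0.8250 × 0.1464 + 0.4000 × 0.8536
     = 0.12078000 + 0.34144000
     = 0.46222000

Step 2: Apply Bayes' theorem
P(S|T) = P(T|S) × P(S) / P(T)
       = 0.12078000 / 0.46222000
       = 0.2613


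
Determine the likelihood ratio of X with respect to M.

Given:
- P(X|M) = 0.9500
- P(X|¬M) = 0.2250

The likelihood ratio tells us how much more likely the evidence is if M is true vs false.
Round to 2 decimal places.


Likelihood Ratio (LR) = P(X|M) / P(X|¬M)

LR = 0.9500 / 0.2250
   = 4.22

The evidence is 4.22 times more likely if M is true than if M is false.
Because LR exceeds 1, X is evidence for M.


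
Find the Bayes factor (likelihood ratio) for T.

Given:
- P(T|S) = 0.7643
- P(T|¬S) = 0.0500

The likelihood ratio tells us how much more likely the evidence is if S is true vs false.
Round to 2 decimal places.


Likelihood Ratio (LR) = P(T|S) / P(T|¬S)

LR = 0.7643 / 0.0500
   = 15.29

The evidence is 15.29 times more likely if S is true than if S is false.
LR > 1, so observing T raises the odds in favor of S.


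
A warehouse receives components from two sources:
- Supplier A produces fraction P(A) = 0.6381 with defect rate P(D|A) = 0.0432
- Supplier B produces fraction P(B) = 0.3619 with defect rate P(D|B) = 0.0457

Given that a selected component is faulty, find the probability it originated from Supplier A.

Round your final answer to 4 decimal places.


Let A = from Supplier A, D = faulty

Given:
- P(A) = 0.6381, P(B) = 0.3619
- P(D|A) = 0.0432, P(D|B) = 0.0457

Step 1: Find P(D)
P(D) = P(D|A)P(A) + P(D|B)P(B)
     = 0.0432 × 0.6381 + 0.0457 × 0.3619
     = 0.02756592 + 0.01653883
     = 0.04410475

Step 2: Apply Bayes' theorem
P(A|D) = P(D|A)P(A) / P(D)
       = 0.02756592 / 0.04410475
       = 0.6250


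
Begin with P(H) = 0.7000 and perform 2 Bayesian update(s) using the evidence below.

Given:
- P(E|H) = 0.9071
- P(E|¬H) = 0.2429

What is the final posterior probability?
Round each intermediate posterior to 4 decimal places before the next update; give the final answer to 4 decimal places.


Sequential Bayesian updating:

Initial prior: P(H) = 0.7000

Update 1:
  P(E) = 0.9071 × 0.7000 + 0.2429 × 0.3000 = 0.63497000 + 0.07287000 = 0.70784000
  P(H|E) = 0.63497000 / 0.70784000 = 0.8971

Update 2:
  P(E) = 0.9071 × 0.8971 + 0.2429 × 0.1029 = 0.81375941 + 0.02499441 = 0.83875382
  P(H|E) = 0.81375941 / 0.83875382 = 0.9702

Final posterior: 0.9702


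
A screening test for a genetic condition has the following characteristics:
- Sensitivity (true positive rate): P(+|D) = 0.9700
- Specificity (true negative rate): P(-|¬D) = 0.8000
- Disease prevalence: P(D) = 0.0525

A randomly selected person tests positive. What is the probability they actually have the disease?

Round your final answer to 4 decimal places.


Let D = has disease, + = positive test

Given:
- P(D) = 0.0525 (prevalence)
- P(+|D) = 0.9700 (sensitivity)
- P(-|¬D) = 0.8000 (specificity)
- P(+|¬D) = 0.2000 (false positive rate = 1 - specificity)

Step 1: Find P(+)
P(+) = P(+|D)P(D) + P(+|¬D)P(¬D)
     = 0.9700 × 0.0525 + 0.2000 × 0.9475
     = 0.05092500 + 0.18950000
     = 0.24042500

Step 2: Apply Bayes' theorem for P(D|+)
P(D|+) = P(+|D)P(D) / P(+)
       = 0.05092500 / 0.24042500
       = 0.2118


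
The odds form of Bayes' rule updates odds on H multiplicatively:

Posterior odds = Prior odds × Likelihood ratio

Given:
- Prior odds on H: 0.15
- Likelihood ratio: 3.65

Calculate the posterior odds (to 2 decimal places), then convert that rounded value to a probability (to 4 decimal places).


Step 1: Calculate posterior odds
Posterior odds = Prior odds × LR
               = 0.15 × 3.65
               = 0.55

Step 2: Convert to probability
P(H|E) = Posterior odds / (1 + Posterior odds)
       = 0.55 / (1 + 0.55)
       = 0.55 / 1.55
       = 0.3548

The evidence increased P(H) from 0.1304 to 0.3548.


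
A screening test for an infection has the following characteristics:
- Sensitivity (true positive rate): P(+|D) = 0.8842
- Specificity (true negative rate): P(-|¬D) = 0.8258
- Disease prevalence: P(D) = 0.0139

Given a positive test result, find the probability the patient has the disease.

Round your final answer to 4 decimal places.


Let D = has disease, + = positive test

Given:
- P(D) = 0.0139 (prevalence)
- P(+|D) = 0.8842 (sensitivity)
- P(-|¬D) = 0.8258 (specificity)
- P(+|¬D) = 0.1742 (false positive rate = 1 - specificity)

Step 1: Find P(+)
P(+) = P(+|D)P(D) + P(+|¬D)P(¬D)
     = 0.8842 × 0.0139 + 0.1742 × 0.9861
     = 0.01229038 + 0.17177862
     = 0.18406900

Step 2: Apply Bayes' theorem for P(D|+)
P(D|+) = P(+|D)P(D) / P(+)
       = 0.01229038 / 0.18406900
       = 0.0668


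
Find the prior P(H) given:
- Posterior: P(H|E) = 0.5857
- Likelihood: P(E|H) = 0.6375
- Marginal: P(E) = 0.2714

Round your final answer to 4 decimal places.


From Bayes' theorem: P(H|E) = P(E|H) × P(H) / P(E)

Rearranging for P(H):
P(H) = P(H|E) × P(E) / P(E|H)
     = 0.5857 × 0.2714 / 0.6375
     = 0.15895898 / 0.6375
     = 0.2493


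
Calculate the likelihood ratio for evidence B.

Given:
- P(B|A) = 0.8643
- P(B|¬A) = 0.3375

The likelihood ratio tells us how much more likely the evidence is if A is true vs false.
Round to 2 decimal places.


Likelihood Ratio (LR) = P(B|A) / P(B|¬A)

LR = 0.8643 / 0.3375
   = 2.56

The evidence is 2.56 times more likely if A is true than if A is false.
LR > 1, so observing B raises the odds in favor of A.


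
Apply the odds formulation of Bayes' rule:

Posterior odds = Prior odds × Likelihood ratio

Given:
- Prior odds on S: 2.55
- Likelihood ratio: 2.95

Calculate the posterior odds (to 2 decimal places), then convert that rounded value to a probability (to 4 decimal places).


Step 1: Calculate posterior odds
Posterior odds = Prior odds × LR
               = 2.55 × 2.95
               = 7.52

Step 2: Convert to probability
P(S|E) = Posterior odds / (1 + Posterior odds)
       = 7.52 / (1 + 7.52)
       = 7.52 / 8.52
       = 0.8826

The evidence increased P(S) from 0.7183 to 0.8826.


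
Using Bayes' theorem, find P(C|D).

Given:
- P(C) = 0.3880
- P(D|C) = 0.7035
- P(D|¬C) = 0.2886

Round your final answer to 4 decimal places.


Bayes' theorem: P(C|D) = P(D|C) × P(C) / P(D)

Step 1: Calculate P(D) using law of total probability
P(D) = P(D|C)P(C) + P(D|¬C)P(¬C)
     = 0.7035 × 0.3880 + 0.2886 × 0.6120
     = 0.27295800 + 0.17662320
     = 0.44958120

Step 2: Apply Bayes' theorem
P(C|D) = P(D|C) × P(C) / P(D)
       = 0.27295800 / 0.44958120
       = 0.6071


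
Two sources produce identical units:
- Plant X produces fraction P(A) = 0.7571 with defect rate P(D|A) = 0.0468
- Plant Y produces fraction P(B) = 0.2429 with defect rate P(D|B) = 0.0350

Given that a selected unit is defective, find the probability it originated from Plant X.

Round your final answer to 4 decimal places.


Let A = from Plant X, D = defective

Given:
- P(A) = 0.7571, P(B) = 0.2429
- P(D|A) = 0.0468, P(D|B) = 0.0350

Step 1: Find P(D)
P(D) = P(D|A)P(A) + P(D|B)P(B)
     = 0.0468 × 0.7571 + 0.0350 × 0.2429
     = 0.03543228 + 0.00850150
     = 0.04393378

Step 2: Apply Bayes' theorem
P(A|D) = P(D|A)P(A) / P(D)
       = 0.03543228 / 0.04393378
       = 0.8065


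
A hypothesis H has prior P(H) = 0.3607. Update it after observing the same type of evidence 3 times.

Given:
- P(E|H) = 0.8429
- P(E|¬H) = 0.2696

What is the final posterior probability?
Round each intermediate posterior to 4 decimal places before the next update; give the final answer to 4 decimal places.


Sequential Bayesian updating:

Initial prior: P(H) = 0.3607

Update 1:
  P(E) = 0.8429 × 0.3607 + 0.2696 × 0.6393 = 0.30403403 + 0.17235528 = 0.47638931
  P(H|E) = 0.30403403 / 0.47638931 = 0.6382

Update 2:
  P(E) = 0.8429 × 0.6382 + 0.2696 × 0.3618 = 0.53793878 + 0.09754128 = 0.63548006
  P(H|E) = 0.53793878 / 0.63548006 = 0.8465

Update 3:
  P(E) = 0.8429 × 0.8465 + 0.2696 × 0.1535 = 0.71351485 + 0.04138360 = 0.75489845
  P(H|E) = 0.71351485 / 0.75489845 = 0.9452

Final posterior: 0.9452


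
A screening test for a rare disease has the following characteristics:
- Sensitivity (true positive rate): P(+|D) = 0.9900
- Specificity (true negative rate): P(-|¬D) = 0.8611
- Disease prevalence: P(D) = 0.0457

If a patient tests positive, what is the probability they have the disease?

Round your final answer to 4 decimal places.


Let D = has disease, + = positive test

Given:
- P(D) = 0.0457 (prevalence)
- P(+|D) = 0.9900 (sensitivity)
- P(-|¬D) = 0.8611 (specificity)
- P(+|¬D) = 0.1389 (false positive rate = 1 - specificity)

Step 1: Find P(+)
P(+) = P(+|D)P(D) + P(+|¬D)P(¬D)
     = 0.9900 × 0.0457 + 0.1389 × 0.9543
     = 0.04524300 + 0.13255227
     = 0.17779527

Step 2: Apply Bayes' theorem for P(D|+)
P(D|+) = P(+|D)P(D) / P(+)
       = 0.04524300 / 0.17779527
       = 0.2545
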